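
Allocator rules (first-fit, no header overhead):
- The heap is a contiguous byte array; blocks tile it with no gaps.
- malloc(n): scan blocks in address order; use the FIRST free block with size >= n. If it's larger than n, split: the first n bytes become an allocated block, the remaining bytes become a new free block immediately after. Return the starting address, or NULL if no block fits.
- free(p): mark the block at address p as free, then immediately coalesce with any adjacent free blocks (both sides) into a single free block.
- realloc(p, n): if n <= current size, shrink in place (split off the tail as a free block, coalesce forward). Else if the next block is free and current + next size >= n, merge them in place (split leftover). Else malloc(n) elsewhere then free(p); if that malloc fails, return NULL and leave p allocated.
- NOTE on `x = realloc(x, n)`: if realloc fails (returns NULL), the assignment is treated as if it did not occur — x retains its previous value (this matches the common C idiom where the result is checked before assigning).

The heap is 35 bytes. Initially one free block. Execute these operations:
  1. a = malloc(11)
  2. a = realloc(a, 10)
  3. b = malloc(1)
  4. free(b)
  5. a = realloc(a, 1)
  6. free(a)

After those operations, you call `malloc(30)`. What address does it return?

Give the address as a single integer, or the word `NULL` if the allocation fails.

Op 1: a = malloc(11) -> a = 0; heap: [0-10 ALLOC][11-34 FREE]
Op 2: a = realloc(a, 10) -> a = 0; heap: [0-9 ALLOC][10-34 FREE]
Op 3: b = malloc(1) -> b = 10; heap: [0-9 ALLOC][10-10 ALLOC][11-34 FREE]
Op 4: free(b) -> (freed b); heap: [0-9 ALLOC][10-34 FREE]
Op 5: a = realloc(a, 1) -> a = 0; heap: [0-0 ALLOC][1-34 FREE]
Op 6: free(a) -> (freed a); heap: [0-34 FREE]
malloc(30): first-fit scan over [0-34 FREE] -> 0

Answer: 0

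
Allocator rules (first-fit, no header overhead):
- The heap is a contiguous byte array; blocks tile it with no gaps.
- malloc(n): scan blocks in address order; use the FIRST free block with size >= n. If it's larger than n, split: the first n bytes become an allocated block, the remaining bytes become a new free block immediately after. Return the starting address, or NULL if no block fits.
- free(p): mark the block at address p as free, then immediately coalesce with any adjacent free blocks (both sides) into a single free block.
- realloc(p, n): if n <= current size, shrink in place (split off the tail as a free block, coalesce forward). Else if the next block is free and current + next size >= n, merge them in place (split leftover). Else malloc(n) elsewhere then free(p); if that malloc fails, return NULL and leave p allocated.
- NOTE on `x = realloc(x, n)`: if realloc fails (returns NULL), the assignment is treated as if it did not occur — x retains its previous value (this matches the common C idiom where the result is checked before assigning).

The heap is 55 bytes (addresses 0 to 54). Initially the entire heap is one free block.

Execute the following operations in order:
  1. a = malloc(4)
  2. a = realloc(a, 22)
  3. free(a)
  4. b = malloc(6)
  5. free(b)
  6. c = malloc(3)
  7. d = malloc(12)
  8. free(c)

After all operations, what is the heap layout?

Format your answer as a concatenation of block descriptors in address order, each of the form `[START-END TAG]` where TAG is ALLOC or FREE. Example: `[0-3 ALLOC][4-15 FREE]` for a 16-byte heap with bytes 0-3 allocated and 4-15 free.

Answer: [0-2 FREE][3-14 ALLOC][15-54 FREE]

Derivation:
Op 1: a = malloc(4) -> a = 0; heap: [0-3 ALLOC][4-54 FREE]
Op 2: a = realloc(a, 22) -> a = 0; heap: [0-21 ALLOC][22-54 FREE]
Op 3: free(a) -> (freed a); heap: [0-54 FREE]
Op 4: b = malloc(6) -> b = 0; heap: [0-5 ALLOC][6-54 FREE]
Op 5: free(b) -> (freed b); heap: [0-54 FREE]
Op 6: c = malloc(3) -> c = 0; heap: [0-2 ALLOC][3-54 FREE]
Op 7: d = malloc(12) -> d = 3; heap: [0-2 ALLOC][3-14 ALLOC][15-54 FREE]
Op 8: free(c) -> (freed c); heap: [0-2 FREE][3-14 ALLOC][15-54 FREE]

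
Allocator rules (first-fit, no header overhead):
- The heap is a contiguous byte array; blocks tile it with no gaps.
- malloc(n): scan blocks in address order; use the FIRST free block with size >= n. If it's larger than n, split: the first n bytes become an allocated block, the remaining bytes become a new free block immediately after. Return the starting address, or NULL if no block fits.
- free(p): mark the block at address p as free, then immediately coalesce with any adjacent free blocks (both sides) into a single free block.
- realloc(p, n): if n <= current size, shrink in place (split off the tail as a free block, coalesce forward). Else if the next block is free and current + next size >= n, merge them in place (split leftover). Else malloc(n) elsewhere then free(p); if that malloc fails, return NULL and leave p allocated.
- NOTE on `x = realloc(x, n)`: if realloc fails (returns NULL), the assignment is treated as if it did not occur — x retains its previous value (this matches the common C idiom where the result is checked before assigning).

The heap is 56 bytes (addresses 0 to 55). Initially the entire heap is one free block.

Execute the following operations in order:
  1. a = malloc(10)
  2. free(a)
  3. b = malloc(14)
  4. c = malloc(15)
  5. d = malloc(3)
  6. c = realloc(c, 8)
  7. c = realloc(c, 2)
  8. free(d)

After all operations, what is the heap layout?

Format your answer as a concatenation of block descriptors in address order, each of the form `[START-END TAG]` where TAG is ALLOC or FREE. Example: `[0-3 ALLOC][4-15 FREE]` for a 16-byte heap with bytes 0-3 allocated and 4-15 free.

Op 1: a = malloc(10) -> a = 0; heap: [0-9 ALLOC][10-55 FREE]
Op 2: free(a) -> (freed a); heap: [0-55 FREE]
Op 3: b = malloc(14) -> b = 0; heap: [0-13 ALLOC][14-55 FREE]
Op 4: c = malloc(15) -> c = 14; heap: [0-13 ALLOC][14-28 ALLOC][29-55 FREE]
Op 5: d = malloc(3) -> d = 29; heap: [0-13 ALLOC][14-28 ALLOC][29-31 ALLOC][32-55 FREE]
Op 6: c = realloc(c, 8) -> c = 14; heap: [0-13 ALLOC][14-21 ALLOC][22-28 FREE][29-31 ALLOC][32-55 FREE]
Op 7: c = realloc(c, 2) -> c = 14; heap: [0-13 ALLOC][14-15 ALLOC][16-28 FREE][29-31 ALLOC][32-55 FREE]
Op 8: free(d) -> (freed d); heap: [0-13 ALLOC][14-15 ALLOC][16-55 FREE]

Answer: [0-13 ALLOC][14-15 ALLOC][16-55 FREE]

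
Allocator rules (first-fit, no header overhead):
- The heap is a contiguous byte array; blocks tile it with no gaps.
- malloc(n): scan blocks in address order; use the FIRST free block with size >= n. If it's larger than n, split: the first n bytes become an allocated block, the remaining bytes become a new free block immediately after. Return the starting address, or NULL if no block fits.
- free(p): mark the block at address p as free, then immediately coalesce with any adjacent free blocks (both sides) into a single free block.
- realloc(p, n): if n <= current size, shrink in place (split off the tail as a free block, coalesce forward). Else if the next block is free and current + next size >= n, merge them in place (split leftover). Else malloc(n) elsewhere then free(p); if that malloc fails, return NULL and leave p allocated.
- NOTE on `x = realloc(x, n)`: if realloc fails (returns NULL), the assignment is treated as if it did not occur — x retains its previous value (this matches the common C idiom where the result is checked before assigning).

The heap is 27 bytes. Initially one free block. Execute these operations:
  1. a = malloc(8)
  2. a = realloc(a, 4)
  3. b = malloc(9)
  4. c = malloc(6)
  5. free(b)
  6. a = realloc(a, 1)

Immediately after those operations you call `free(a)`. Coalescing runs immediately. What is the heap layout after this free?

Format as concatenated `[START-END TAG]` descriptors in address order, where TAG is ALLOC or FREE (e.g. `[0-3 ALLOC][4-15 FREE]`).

Op 1: a = malloc(8) -> a = 0; heap: [0-7 ALLOC][8-26 FREE]
Op 2: a = realloc(a, 4) -> a = 0; heap: [0-3 ALLOC][4-26 FREE]
Op 3: b = malloc(9) -> b = 4; heap: [0-3 ALLOC][4-12 ALLOC][13-26 FREE]
Op 4: c = malloc(6) -> c = 13; heap: [0-3 ALLOC][4-12 ALLOC][13-18 ALLOC][19-26 FREE]
Op 5: free(b) -> (freed b); heap: [0-3 ALLOC][4-12 FREE][13-18 ALLOC][19-26 FREE]
Op 6: a = realloc(a, 1) -> a = 0; heap: [0-0 ALLOC][1-12 FREE][13-18 ALLOC][19-26 FREE]
free(a): a = 0 -> block [0-0 ALLOC]; mark free, coalesce with adjacent free neighbors -> [0-12 FREE][13-18 ALLOC][19-26 FREE]

Answer: [0-12 FREE][13-18 ALLOC][19-26 FREE]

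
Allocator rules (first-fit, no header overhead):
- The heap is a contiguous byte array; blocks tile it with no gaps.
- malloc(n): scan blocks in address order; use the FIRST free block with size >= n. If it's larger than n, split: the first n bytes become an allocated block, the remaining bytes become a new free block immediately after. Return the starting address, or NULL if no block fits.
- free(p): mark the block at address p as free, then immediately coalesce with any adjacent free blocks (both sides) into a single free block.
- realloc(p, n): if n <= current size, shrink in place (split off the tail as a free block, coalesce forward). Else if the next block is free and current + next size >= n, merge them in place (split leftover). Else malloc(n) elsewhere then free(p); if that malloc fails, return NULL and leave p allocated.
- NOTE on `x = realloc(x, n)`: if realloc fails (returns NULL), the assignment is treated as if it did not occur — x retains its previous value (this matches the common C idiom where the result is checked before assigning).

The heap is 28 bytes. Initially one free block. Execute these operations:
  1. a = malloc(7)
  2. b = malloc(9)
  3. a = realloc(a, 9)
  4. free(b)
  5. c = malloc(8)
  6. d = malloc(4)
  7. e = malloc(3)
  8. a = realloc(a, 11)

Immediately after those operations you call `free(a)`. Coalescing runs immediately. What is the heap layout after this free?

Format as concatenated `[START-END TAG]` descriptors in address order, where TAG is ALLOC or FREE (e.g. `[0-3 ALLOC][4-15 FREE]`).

Op 1: a = malloc(7) -> a = 0; heap: [0-6 ALLOC][7-27 FREE]
Op 2: b = malloc(9) -> b = 7; heap: [0-6 ALLOC][7-15 ALLOC][16-27 FREE]
Op 3: a = realloc(a, 9) -> a = 16; heap: [0-6 FREE][7-15 ALLOC][16-24 ALLOC][25-27 FREE]
Op 4: free(b) -> (freed b); heap: [0-15 FREE][16-24 ALLOC][25-27 FREE]
Op 5: c = malloc(8) -> c = 0; heap: [0-7 ALLOC][8-15 FREE][16-24 ALLOC][25-27 FREE]
Op 6: d = malloc(4) -> d = 8; heap: [0-7 ALLOC][8-11 ALLOC][12-15 FREE][16-24 ALLOC][25-27 FREE]
Op 7: e = malloc(3) -> e = 12; heap: [0-7 ALLOC][8-11 ALLOC][12-14 ALLOC][15-15 FREE][16-24 ALLOC][25-27 FREE]
Op 8: a = realloc(a, 11) -> a = 16; heap: [0-7 ALLOC][8-11 ALLOC][12-14 ALLOC][15-15 FREE][16-26 ALLOC][27-27 FREE]
free(a): a = 16 -> block [16-26 ALLOC]; mark free, coalesce with adjacent free neighbors -> [0-7 ALLOC][8-11 ALLOC][12-14 ALLOC][15-27 FREE]

Answer: [0-7 ALLOC][8-11 ALLOC][12-14 ALLOC][15-27 FREE]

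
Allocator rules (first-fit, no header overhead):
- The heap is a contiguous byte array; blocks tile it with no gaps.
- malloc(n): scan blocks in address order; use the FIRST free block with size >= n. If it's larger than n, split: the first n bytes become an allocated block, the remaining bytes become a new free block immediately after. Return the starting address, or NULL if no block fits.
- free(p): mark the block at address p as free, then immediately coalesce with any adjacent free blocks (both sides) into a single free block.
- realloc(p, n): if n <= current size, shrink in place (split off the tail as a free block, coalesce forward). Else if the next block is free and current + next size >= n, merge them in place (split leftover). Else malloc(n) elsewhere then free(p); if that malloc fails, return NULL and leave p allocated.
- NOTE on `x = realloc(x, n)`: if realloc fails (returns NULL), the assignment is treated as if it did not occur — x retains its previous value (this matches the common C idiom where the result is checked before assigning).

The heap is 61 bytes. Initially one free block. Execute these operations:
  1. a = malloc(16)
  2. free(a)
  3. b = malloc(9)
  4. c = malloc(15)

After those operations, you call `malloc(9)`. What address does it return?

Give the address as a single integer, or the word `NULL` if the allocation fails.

Answer: 24

Derivation:
Op 1: a = malloc(16) -> a = 0; heap: [0-15 ALLOC][16-60 FREE]
Op 2: free(a) -> (freed a); heap: [0-60 FREE]
Op 3: b = malloc(9) -> b = 0; heap: [0-8 ALLOC][9-60 FREE]
Op 4: c = malloc(15) -> c = 9; heap: [0-8 ALLOC][9-23 ALLOC][24-60 FREE]
malloc(9): first-fit scan over [0-8 ALLOC][9-23 ALLOC][24-60 FREE] -> 24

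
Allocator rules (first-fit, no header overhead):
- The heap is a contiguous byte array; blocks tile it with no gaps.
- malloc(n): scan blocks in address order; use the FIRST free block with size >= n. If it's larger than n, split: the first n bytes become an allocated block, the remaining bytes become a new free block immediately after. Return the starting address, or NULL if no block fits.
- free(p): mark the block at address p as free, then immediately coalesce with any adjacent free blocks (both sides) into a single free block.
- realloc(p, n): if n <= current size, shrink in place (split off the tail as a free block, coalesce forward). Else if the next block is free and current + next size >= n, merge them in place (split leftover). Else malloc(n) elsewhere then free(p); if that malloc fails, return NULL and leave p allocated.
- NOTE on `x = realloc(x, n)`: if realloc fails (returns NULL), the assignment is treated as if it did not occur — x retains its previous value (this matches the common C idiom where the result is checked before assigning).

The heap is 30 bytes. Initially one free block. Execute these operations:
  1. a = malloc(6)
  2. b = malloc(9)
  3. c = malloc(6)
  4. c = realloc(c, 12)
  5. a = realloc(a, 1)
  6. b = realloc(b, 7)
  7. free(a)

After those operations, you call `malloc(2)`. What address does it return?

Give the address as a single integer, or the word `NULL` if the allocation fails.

Answer: 0

Derivation:
Op 1: a = malloc(6) -> a = 0; heap: [0-5 ALLOC][6-29 FREE]
Op 2: b = malloc(9) -> b = 6; heap: [0-5 ALLOC][6-14 ALLOC][15-29 FREE]
Op 3: c = malloc(6) -> c = 15; heap: [0-5 ALLOC][6-14 ALLOC][15-20 ALLOC][21-29 FREE]
Op 4: c = realloc(c, 12) -> c = 15; heap: [0-5 ALLOC][6-14 ALLOC][15-26 ALLOC][27-29 FREE]
Op 5: a = realloc(a, 1) -> a = 0; heap: [0-0 ALLOC][1-5 FREE][6-14 ALLOC][15-26 ALLOC][27-29 FREE]
Op 6: b = realloc(b, 7) -> b = 6; heap: [0-0 ALLOC][1-5 FREE][6-12 ALLOC][13-14 FREE][15-26 ALLOC][27-29 FREE]
Op 7: free(a) -> (freed a); heap: [0-5 FREE][6-12 ALLOC][13-14 FREE][15-26 ALLOC][27-29 FREE]
malloc(2): first-fit scan over [0-5 FREE][6-12 ALLOC][13-14 FREE][15-26 ALLOC][27-29 FREE] -> 0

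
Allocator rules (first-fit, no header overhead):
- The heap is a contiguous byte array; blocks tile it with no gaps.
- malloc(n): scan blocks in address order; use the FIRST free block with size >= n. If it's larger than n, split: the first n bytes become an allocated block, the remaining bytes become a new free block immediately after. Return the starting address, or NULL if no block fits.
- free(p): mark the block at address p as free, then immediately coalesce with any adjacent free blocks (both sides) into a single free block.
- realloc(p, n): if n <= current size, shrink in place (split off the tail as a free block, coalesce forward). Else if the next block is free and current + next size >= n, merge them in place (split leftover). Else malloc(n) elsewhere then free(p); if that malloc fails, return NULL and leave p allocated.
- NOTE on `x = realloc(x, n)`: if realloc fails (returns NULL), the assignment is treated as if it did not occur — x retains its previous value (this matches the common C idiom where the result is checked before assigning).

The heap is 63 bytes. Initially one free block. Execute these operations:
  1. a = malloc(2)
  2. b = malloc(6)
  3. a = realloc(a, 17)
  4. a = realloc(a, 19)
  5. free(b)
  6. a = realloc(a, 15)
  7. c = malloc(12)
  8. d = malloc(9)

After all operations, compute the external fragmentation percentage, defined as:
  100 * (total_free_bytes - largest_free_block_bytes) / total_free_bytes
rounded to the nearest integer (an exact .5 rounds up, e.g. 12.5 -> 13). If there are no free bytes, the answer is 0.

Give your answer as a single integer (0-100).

Op 1: a = malloc(2) -> a = 0; heap: [0-1 ALLOC][2-62 FREE]
Op 2: b = malloc(6) -> b = 2; heap: [0-1 ALLOC][2-7 ALLOC][8-62 FREE]
Op 3: a = realloc(a, 17) -> a = 8; heap: [0-1 FREE][2-7 ALLOC][8-24 ALLOC][25-62 FREE]
Op 4: a = realloc(a, 19) -> a = 8; heap: [0-1 FREE][2-7 ALLOC][8-26 ALLOC][27-62 FREE]
Op 5: free(b) -> (freed b); heap: [0-7 FREE][8-26 ALLOC][27-62 FREE]
Op 6: a = realloc(a, 15) -> a = 8; heap: [0-7 FREE][8-22 ALLOC][23-62 FREE]
Op 7: c = malloc(12) -> c = 23; heap: [0-7 FREE][8-22 ALLOC][23-34 ALLOC][35-62 FREE]
Op 8: d = malloc(9) -> d = 35; heap: [0-7 FREE][8-22 ALLOC][23-34 ALLOC][35-43 ALLOC][44-62 FREE]
Free blocks: [8 19] total_free=27 largest=19 -> 100*(27-19)/27 = 800/27 ≈ 29.630 -> rounds to 30

Answer: 30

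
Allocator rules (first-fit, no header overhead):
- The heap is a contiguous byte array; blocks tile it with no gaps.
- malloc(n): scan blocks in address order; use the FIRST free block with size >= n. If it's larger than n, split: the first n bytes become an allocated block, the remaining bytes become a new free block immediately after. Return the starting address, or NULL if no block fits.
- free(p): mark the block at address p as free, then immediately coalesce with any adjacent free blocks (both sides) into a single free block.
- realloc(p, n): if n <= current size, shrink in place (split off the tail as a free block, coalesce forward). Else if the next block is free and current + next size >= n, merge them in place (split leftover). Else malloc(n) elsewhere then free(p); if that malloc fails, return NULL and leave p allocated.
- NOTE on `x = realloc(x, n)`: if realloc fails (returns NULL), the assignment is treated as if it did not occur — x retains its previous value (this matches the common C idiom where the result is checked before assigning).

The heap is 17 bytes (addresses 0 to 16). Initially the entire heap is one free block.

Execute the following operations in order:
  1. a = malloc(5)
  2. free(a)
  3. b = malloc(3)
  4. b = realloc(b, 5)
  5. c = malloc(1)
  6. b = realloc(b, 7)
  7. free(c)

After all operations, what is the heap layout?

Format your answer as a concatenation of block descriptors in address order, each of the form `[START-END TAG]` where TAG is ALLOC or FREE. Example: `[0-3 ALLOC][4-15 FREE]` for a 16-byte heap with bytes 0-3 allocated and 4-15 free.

Answer: [0-5 FREE][6-12 ALLOC][13-16 FREE]

Derivation:
Op 1: a = malloc(5) -> a = 0; heap: [0-4 ALLOC][5-16 FREE]
Op 2: free(a) -> (freed a); heap: [0-16 FREE]
Op 3: b = malloc(3) -> b = 0; heap: [0-2 ALLOC][3-16 FREE]
Op 4: b = realloc(b, 5) -> b = 0; heap: [0-4 ALLOC][5-16 FREE]
Op 5: c = malloc(1) -> c = 5; heap: [0-4 ALLOC][5-5 ALLOC][6-16 FREE]
Op 6: b = realloc(b, 7) -> b = 6; heap: [0-4 FREE][5-5 ALLOC][6-12 ALLOC][13-16 FREE]
Op 7: free(c) -> (freed c); heap: [0-5 FREE][6-12 ALLOC][13-16 FREE]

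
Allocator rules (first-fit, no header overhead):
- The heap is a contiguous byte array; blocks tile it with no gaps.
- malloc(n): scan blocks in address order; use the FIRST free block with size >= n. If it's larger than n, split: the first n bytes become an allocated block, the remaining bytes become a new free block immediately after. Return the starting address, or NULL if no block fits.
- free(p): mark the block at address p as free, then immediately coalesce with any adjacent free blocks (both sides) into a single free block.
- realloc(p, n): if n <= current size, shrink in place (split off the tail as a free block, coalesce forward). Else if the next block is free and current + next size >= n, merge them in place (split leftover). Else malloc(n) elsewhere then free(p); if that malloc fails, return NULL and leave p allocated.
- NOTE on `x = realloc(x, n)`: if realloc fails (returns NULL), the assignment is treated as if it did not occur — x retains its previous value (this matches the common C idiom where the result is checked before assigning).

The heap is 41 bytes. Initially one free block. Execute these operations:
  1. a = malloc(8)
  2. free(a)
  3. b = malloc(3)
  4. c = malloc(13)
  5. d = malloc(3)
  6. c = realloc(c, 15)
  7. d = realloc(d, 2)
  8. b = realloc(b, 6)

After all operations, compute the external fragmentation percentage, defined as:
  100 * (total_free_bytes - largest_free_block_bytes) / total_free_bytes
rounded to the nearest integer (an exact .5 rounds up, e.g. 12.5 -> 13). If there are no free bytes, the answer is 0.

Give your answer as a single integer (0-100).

Op 1: a = malloc(8) -> a = 0; heap: [0-7 ALLOC][8-40 FREE]
Op 2: free(a) -> (freed a); heap: [0-40 FREE]
Op 3: b = malloc(3) -> b = 0; heap: [0-2 ALLOC][3-40 FREE]
Op 4: c = malloc(13) -> c = 3; heap: [0-2 ALLOC][3-15 ALLOC][16-40 FREE]
Op 5: d = malloc(3) -> d = 16; heap: [0-2 ALLOC][3-15 ALLOC][16-18 ALLOC][19-40 FREE]
Op 6: c = realloc(c, 15) -> c = 19; heap: [0-2 ALLOC][3-15 FREE][16-18 ALLOC][19-33 ALLOC][34-40 FREE]
Op 7: d = realloc(d, 2) -> d = 16; heap: [0-2 ALLOC][3-15 FREE][16-17 ALLOC][18-18 FREE][19-33 ALLOC][34-40 FREE]
Op 8: b = realloc(b, 6) -> b = 0; heap: [0-5 ALLOC][6-15 FREE][16-17 ALLOC][18-18 FREE][19-33 ALLOC][34-40 FREE]
Free blocks: [10 1 7] total_free=18 largest=10 -> 100*(18-10)/18 = 800/18 ≈ 44.444 -> rounds to 44

Answer: 44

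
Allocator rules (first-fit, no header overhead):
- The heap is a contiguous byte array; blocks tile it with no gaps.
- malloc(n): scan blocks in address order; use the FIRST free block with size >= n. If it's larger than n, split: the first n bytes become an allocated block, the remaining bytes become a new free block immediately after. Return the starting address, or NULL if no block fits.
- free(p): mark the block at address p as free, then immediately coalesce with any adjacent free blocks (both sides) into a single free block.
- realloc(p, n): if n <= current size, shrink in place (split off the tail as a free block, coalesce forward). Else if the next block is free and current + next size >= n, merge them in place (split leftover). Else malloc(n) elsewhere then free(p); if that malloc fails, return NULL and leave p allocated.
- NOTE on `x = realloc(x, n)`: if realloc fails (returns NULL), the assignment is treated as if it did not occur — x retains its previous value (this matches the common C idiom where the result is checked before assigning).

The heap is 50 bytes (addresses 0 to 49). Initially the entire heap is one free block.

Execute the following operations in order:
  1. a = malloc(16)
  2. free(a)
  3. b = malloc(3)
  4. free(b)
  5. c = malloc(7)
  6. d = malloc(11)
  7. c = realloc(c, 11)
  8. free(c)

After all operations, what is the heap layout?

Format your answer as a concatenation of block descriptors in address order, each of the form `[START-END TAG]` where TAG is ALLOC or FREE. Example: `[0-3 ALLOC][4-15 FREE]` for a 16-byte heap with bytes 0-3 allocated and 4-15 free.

Answer: [0-6 FREE][7-17 ALLOC][18-49 FREE]

Derivation:
Op 1: a = malloc(16) -> a = 0; heap: [0-15 ALLOC][16-49 FREE]
Op 2: free(a) -> (freed a); heap: [0-49 FREE]
Op 3: b = malloc(3) -> b = 0; heap: [0-2 ALLOC][3-49 FREE]
Op 4: free(b) -> (freed b); heap: [0-49 FREE]
Op 5: c = malloc(7) -> c = 0; heap: [0-6 ALLOC][7-49 FREE]
Op 6: d = malloc(11) -> d = 7; heap: [0-6 ALLOC][7-17 ALLOC][18-49 FREE]
Op 7: c = realloc(c, 11) -> c = 18; heap: [0-6 FREE][7-17 ALLOC][18-28 ALLOC][29-49 FREE]
Op 8: free(c) -> (freed c); heap: [0-6 FREE][7-17 ALLOC][18-49 FREE]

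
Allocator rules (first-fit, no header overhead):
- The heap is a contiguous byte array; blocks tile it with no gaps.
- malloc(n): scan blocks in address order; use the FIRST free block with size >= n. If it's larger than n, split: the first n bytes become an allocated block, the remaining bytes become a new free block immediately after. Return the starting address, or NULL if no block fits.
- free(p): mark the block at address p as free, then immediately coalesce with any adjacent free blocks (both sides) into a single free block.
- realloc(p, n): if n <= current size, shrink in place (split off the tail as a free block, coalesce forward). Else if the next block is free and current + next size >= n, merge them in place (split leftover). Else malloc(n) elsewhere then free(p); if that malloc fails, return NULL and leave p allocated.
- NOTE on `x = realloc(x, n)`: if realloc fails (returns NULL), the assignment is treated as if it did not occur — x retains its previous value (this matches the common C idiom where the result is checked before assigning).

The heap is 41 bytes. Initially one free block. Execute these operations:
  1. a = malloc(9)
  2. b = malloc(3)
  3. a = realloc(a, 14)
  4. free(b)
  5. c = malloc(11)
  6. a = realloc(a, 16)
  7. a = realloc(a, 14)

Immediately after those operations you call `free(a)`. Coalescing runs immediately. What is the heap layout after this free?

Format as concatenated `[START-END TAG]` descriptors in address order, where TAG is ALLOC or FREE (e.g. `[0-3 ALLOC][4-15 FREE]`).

Answer: [0-10 ALLOC][11-40 FREE]

Derivation:
Op 1: a = malloc(9) -> a = 0; heap: [0-8 ALLOC][9-40 FREE]
Op 2: b = malloc(3) -> b = 9; heap: [0-8 ALLOC][9-11 ALLOC][12-40 FREE]
Op 3: a = realloc(a, 14) -> a = 12; heap: [0-8 FREE][9-11 ALLOC][12-25 ALLOC][26-40 FREE]
Op 4: free(b) -> (freed b); heap: [0-11 FREE][12-25 ALLOC][26-40 FREE]
Op 5: c = malloc(11) -> c = 0; heap: [0-10 ALLOC][11-11 FREE][12-25 ALLOC][26-40 FREE]
Op 6: a = realloc(a, 16) -> a = 12; heap: [0-10 ALLOC][11-11 FREE][12-27 ALLOC][28-40 FREE]
Op 7: a = realloc(a, 14) -> a = 12; heap: [0-10 ALLOC][11-11 FREE][12-25 ALLOC][26-40 FREE]
free(a): a = 12 -> block [12-25 ALLOC]; mark free, coalesce with adjacent free neighbors -> [0-10 ALLOC][11-40 FREE]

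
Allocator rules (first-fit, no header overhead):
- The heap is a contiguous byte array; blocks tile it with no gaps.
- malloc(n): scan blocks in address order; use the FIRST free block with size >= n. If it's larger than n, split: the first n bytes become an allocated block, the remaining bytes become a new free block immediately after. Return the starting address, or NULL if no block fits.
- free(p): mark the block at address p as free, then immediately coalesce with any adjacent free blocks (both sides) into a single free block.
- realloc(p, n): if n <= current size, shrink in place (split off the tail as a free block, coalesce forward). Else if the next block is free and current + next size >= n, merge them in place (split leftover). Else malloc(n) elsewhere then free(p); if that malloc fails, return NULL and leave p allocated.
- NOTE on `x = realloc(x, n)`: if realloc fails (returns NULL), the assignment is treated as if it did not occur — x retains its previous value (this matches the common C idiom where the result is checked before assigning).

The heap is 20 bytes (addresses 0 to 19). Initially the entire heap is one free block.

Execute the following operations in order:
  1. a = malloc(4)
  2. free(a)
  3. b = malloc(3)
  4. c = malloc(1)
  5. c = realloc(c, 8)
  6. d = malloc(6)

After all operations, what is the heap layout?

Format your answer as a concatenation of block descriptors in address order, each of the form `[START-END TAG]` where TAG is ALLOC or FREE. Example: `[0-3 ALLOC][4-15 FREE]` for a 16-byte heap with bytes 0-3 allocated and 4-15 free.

Answer: [0-2 ALLOC][3-10 ALLOC][11-16 ALLOC][17-19 FREE]

Derivation:
Op 1: a = malloc(4) -> a = 0; heap: [0-3 ALLOC][4-19 FREE]
Op 2: free(a) -> (freed a); heap: [0-19 FREE]
Op 3: b = malloc(3) -> b = 0; heap: [0-2 ALLOC][3-19 FREE]
Op 4: c = malloc(1) -> c = 3; heap: [0-2 ALLOC][3-3 ALLOC][4-19 FREE]
Op 5: c = realloc(c, 8) -> c = 3; heap: [0-2 ALLOC][3-10 ALLOC][11-19 FREE]
Op 6: d = malloc(6) -> d = 11; heap: [0-2 ALLOC][3-10 ALLOC][11-16 ALLOC][17-19 FREE]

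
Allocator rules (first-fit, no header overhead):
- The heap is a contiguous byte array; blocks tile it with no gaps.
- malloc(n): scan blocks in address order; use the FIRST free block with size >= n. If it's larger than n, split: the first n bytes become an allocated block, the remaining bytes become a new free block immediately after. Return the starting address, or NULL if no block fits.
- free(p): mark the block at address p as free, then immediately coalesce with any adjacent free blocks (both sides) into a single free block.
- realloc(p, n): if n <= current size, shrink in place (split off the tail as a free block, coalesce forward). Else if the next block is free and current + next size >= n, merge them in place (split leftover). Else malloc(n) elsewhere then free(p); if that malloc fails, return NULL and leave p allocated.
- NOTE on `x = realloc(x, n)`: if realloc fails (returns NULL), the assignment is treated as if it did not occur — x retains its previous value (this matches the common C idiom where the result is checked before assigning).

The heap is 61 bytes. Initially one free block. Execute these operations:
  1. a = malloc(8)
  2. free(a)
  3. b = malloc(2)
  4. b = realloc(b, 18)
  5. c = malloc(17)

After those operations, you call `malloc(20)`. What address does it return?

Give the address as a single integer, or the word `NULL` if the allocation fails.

Op 1: a = malloc(8) -> a = 0; heap: [0-7 ALLOC][8-60 FREE]
Op 2: free(a) -> (freed a); heap: [0-60 FREE]
Op 3: b = malloc(2) -> b = 0; heap: [0-1 ALLOC][2-60 FREE]
Op 4: b = realloc(b, 18) -> b = 0; heap: [0-17 ALLOC][18-60 FREE]
Op 5: c = malloc(17) -> c = 18; heap: [0-17 ALLOC][18-34 ALLOC][35-60 FREE]
malloc(20): first-fit scan over [0-17 ALLOC][18-34 ALLOC][35-60 FREE] -> 35

Answer: 35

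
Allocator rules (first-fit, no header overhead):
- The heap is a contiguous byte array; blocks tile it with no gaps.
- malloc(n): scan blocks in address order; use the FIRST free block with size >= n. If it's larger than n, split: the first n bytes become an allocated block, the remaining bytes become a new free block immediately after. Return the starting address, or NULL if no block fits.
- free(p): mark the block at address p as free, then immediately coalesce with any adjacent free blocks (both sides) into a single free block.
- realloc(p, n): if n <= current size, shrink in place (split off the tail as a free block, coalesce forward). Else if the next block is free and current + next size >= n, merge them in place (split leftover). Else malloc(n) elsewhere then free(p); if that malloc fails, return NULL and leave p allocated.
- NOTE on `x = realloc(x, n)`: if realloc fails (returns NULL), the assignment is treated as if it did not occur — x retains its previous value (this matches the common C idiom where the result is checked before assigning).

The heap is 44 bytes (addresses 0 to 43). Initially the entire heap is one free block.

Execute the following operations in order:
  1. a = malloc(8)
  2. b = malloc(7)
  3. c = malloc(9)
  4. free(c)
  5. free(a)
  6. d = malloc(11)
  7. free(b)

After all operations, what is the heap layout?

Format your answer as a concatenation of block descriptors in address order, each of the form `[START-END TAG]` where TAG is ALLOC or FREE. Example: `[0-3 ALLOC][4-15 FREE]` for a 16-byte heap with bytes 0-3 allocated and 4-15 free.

Answer: [0-14 FREE][15-25 ALLOC][26-43 FREE]

Derivation:
Op 1: a = malloc(8) -> a = 0; heap: [0-7 ALLOC][8-43 FREE]
Op 2: b = malloc(7) -> b = 8; heap: [0-7 ALLOC][8-14 ALLOC][15-43 FREE]
Op 3: c = malloc(9) -> c = 15; heap: [0-7 ALLOC][8-14 ALLOC][15-23 ALLOC][24-43 FREE]
Op 4: free(c) -> (freed c); heap: [0-7 ALLOC][8-14 ALLOC][15-43 FREE]
Op 5: free(a) -> (freed a); heap: [0-7 FREE][8-14 ALLOC][15-43 FREE]
Op 6: d = malloc(11) -> d = 15; heap: [0-7 FREE][8-14 ALLOC][15-25 ALLOC][26-43 FREE]
Op 7: free(b) -> (freed b); heap: [0-14 FREE][15-25 ALLOC][26-43 FREE]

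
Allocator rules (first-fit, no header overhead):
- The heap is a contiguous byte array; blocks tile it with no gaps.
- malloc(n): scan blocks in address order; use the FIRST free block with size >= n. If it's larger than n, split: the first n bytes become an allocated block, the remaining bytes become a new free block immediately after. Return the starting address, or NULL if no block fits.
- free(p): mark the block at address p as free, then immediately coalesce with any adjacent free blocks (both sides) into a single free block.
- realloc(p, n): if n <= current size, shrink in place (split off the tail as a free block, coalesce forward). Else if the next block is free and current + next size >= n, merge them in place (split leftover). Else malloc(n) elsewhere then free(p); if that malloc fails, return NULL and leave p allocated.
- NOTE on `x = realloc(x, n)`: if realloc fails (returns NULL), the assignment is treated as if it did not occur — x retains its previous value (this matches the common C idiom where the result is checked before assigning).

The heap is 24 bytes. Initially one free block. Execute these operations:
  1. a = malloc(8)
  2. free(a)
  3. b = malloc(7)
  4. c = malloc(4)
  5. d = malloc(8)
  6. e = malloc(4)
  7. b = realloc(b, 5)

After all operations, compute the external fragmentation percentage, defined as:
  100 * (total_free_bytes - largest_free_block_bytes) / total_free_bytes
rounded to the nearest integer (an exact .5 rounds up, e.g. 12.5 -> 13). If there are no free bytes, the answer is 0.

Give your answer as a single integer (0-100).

Op 1: a = malloc(8) -> a = 0; heap: [0-7 ALLOC][8-23 FREE]
Op 2: free(a) -> (freed a); heap: [0-23 FREE]
Op 3: b = malloc(7) -> b = 0; heap: [0-6 ALLOC][7-23 FREE]
Op 4: c = malloc(4) -> c = 7; heap: [0-6 ALLOC][7-10 ALLOC][11-23 FREE]
Op 5: d = malloc(8) -> d = 11; heap: [0-6 ALLOC][7-10 ALLOC][11-18 ALLOC][19-23 FREE]
Op 6: e = malloc(4) -> e = 19; heap: [0-6 ALLOC][7-10 ALLOC][11-18 ALLOC][19-22 ALLOC][23-23 FREE]
Op 7: b = realloc(b, 5) -> b = 0; heap: [0-4 ALLOC][5-6 FREE][7-10 ALLOC][11-18 ALLOC][19-22 ALLOC][23-23 FREE]
Free blocks: [2 1] total_free=3 largest=2 -> 100*(3-2)/3 = 100/3 ≈ 33.333 -> rounds to 33

Answer: 33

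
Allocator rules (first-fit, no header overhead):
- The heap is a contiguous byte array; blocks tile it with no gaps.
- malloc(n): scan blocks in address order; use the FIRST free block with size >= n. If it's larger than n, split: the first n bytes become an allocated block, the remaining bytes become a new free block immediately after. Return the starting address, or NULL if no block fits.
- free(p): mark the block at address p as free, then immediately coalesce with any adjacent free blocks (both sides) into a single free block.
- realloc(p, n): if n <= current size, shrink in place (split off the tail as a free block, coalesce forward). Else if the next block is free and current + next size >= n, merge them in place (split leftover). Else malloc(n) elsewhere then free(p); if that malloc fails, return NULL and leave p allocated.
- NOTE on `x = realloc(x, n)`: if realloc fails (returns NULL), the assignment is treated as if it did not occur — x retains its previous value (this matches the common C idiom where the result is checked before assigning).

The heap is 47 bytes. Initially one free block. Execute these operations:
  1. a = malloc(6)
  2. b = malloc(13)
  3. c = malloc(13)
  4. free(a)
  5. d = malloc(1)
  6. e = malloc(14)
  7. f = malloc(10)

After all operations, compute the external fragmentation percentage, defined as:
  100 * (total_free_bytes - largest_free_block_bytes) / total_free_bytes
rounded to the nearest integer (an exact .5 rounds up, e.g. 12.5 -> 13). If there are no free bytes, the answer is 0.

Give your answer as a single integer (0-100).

Op 1: a = malloc(6) -> a = 0; heap: [0-5 ALLOC][6-46 FREE]
Op 2: b = malloc(13) -> b = 6; heap: [0-5 ALLOC][6-18 ALLOC][19-46 FREE]
Op 3: c = malloc(13) -> c = 19; heap: [0-5 ALLOC][6-18 ALLOC][19-31 ALLOC][32-46 FREE]
Op 4: free(a) -> (freed a); heap: [0-5 FREE][6-18 ALLOC][19-31 ALLOC][32-46 FREE]
Op 5: d = malloc(1) -> d = 0; heap: [0-0 ALLOC][1-5 FREE][6-18 ALLOC][19-31 ALLOC][32-46 FREE]
Op 6: e = malloc(14) -> e = 32; heap: [0-0 ALLOC][1-5 FREE][6-18 ALLOC][19-31 ALLOC][32-45 ALLOC][46-46 FREE]
Op 7: f = malloc(10) -> f = NULL; heap: [0-0 ALLOC][1-5 FREE][6-18 ALLOC][19-31 ALLOC][32-45 ALLOC][46-46 FREE]
Free blocks: [5 1] total_free=6 largest=5 -> 100*(6-5)/6 = 100/6 ≈ 16.667 -> rounds to 17

Answer: 17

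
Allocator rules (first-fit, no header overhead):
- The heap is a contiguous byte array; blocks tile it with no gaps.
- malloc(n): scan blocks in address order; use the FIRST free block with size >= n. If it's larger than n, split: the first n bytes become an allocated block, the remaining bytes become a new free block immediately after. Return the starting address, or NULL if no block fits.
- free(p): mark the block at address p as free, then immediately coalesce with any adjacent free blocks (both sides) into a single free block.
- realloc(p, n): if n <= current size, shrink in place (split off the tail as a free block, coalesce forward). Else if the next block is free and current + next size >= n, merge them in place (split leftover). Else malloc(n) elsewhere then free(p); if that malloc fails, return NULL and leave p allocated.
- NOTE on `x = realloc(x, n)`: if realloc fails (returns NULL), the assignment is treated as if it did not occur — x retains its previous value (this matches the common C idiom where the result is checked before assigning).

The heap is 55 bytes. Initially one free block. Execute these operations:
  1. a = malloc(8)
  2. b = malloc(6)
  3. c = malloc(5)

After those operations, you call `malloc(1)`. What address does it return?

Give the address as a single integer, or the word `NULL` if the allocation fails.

Op 1: a = malloc(8) -> a = 0; heap: [0-7 ALLOC][8-54 FREE]
Op 2: b = malloc(6) -> b = 8; heap: [0-7 ALLOC][8-13 ALLOC][14-54 FREE]
Op 3: c = malloc(5) -> c = 14; heap: [0-7 ALLOC][8-13 ALLOC][14-18 ALLOC][19-54 FREE]
malloc(1): first-fit scan over [0-7 ALLOC][8-13 ALLOC][14-18 ALLOC][19-54 FREE] -> 19

Answer: 19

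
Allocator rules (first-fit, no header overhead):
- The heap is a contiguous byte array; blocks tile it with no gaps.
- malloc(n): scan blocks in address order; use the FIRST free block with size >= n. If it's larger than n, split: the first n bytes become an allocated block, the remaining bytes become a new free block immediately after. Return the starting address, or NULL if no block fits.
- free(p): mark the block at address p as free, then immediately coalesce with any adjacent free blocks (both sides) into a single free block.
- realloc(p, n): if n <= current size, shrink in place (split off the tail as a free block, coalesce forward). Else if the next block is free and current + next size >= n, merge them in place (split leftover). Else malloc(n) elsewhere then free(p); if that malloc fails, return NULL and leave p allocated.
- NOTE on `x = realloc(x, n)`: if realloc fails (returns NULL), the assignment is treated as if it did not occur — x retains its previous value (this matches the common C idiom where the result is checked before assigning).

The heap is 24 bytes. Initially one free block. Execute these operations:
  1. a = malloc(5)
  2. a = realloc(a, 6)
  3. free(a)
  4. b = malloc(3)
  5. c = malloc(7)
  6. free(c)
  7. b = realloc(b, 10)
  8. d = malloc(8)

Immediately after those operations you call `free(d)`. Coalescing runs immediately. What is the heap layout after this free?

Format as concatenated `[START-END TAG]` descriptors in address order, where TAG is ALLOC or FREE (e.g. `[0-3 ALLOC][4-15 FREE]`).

Answer: [0-9 ALLOC][10-23 FREE]

Derivation:
Op 1: a = malloc(5) -> a = 0; heap: [0-4 ALLOC][5-23 FREE]
Op 2: a = realloc(a, 6) -> a = 0; heap: [0-5 ALLOC][6-23 FREE]
Op 3: free(a) -> (freed a); heap: [0-23 FREE]
Op 4: b = malloc(3) -> b = 0; heap: [0-2 ALLOC][3-23 FREE]
Op 5: c = malloc(7) -> c = 3; heap: [0-2 ALLOC][3-9 ALLOC][10-23 FREE]
Op 6: free(c) -> (freed c); heap: [0-2 ALLOC][3-23 FREE]
Op 7: b = realloc(b, 10) -> b = 0; heap: [0-9 ALLOC][10-23 FREE]
Op 8: d = malloc(8) -> d = 10; heap: [0-9 ALLOC][10-17 ALLOC][18-23 FREE]
free(d): d = 10 -> block [10-17 ALLOC]; mark free, coalesce with adjacent free neighbors -> [0-9 ALLOC][10-23 FREE]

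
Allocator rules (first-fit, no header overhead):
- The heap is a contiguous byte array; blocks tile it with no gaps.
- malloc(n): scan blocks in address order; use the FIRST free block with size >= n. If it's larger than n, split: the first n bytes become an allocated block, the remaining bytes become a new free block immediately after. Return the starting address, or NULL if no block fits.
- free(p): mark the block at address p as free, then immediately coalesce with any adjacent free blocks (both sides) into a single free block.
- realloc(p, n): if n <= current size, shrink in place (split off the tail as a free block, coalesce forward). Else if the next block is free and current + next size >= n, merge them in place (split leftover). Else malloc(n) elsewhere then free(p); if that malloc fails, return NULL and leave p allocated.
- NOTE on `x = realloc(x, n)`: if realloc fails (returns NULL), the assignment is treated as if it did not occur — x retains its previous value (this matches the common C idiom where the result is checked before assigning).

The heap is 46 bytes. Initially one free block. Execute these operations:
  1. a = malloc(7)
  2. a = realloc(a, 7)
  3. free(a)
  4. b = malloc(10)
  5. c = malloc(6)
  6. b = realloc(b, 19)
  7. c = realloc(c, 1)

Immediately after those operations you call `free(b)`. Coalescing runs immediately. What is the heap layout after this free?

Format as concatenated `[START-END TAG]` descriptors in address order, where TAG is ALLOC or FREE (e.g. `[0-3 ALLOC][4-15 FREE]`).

Answer: [0-9 FREE][10-10 ALLOC][11-45 FREE]

Derivation:
Op 1: a = malloc(7) -> a = 0; heap: [0-6 ALLOC][7-45 FREE]
Op 2: a = realloc(a, 7) -> a = 0; heap: [0-6 ALLOC][7-45 FREE]
Op 3: free(a) -> (freed a); heap: [0-45 FREE]
Op 4: b = malloc(10) -> b = 0; heap: [0-9 ALLOC][10-45 FREE]
Op 5: c = malloc(6) -> c = 10; heap: [0-9 ALLOC][10-15 ALLOC][16-45 FREE]
Op 6: b = realloc(b, 19) -> b = 16; heap: [0-9 FREE][10-15 ALLOC][16-34 ALLOC][35-45 FREE]
Op 7: c = realloc(c, 1) -> c = 10; heap: [0-9 FREE][10-10 ALLOC][11-15 FREE][16-34 ALLOC][35-45 FREE]
free(b): b = 16 -> block [16-34 ALLOC]; mark free, coalesce with adjacent free neighbors -> [0-9 FREE][10-10 ALLOC][11-45 FREE]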